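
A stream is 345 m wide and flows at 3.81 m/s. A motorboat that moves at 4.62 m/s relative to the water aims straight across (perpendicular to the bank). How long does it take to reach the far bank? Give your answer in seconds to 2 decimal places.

74.68 s

The component of the motorboat's velocity perpendicular to the bank is 4.62 m/s.
The flow acts along the bank and has no component across it.
Time = 345 / 4.620 = 74.675 s.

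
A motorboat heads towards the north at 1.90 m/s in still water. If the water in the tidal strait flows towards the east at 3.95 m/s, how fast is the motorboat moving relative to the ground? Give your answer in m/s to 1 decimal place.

Taking east as x and north as y: velocity relative to the water = (0.000, 1.900) m/s; the water relative to ground = (3.950, 0.000) m/s.
Velocity relative to ground = (0.000, 1.900) + (3.950, 0.000) = (3.950, 1.900) m/s.
Speed = |(3.950, 1.900)| = 4.383 m/s.

4.4 m/s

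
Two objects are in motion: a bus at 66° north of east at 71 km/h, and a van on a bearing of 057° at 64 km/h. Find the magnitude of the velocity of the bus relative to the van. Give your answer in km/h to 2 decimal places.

Taking east as x and north as y: bus velocity = (28.878, 64.862) km/h; van velocity = (53.675, 34.857) km/h.
Velocity of bus relative to van = (28.878, 64.862) − (53.675, 34.857) = (-24.797, 30.005) km/h.
Magnitude = |(-24.797, 30.005)| = 38.925 km/h.

38.93 km/h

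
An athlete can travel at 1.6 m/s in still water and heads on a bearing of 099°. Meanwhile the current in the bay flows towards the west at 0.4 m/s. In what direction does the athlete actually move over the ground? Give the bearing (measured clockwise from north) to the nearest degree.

Taking east as x and north as y: velocity relative to the water = (1.580, -0.250) m/s; the water relative to ground = (-0.400, 0.000) m/s.
Velocity relative to ground = (1.580, -0.250) + (-0.400, 0.000) = (1.180, -0.250) m/s.
Bearing = atan2(1.18, -0.25) = 101.97° clockwise from north.

102°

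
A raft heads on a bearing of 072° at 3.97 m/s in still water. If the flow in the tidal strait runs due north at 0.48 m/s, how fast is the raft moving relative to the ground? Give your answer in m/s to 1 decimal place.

4.1 m/s

Taking east as x and north as y: velocity relative to the water = (3.776, 1.227) m/s; the water relative to ground = (0.000, 0.480) m/s.
Velocity relative to ground = (3.776, 1.227) + (0.000, 0.480) = (3.776, 1.707) m/s.
Speed = |(3.776, 1.707)| = 4.144 m/s.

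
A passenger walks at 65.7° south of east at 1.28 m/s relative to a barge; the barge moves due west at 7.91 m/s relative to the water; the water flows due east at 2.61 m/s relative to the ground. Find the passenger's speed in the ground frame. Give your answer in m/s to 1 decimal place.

4.9 m/s

In east/north components (m/s): passenger relative to barge = (0.527, -1.167); barge relative to water = (-7.910, 0.000); water relative to ground = (2.610, 0.000).
Sum = (-4.773, -1.167) m/s.
Speed = |(-4.773, -1.167)| = 4.914 m/s.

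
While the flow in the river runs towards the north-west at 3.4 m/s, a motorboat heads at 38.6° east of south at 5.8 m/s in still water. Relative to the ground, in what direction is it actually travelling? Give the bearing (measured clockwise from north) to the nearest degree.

150°

Taking east as x and north as y: velocity relative to the water = (3.619, -4.533) m/s; the water relative to ground = (-2.404, 2.404) m/s.
Velocity relative to ground = (3.619, -4.533) + (-2.404, 2.404) = (1.214, -2.129) m/s.
Bearing = atan2(1.21, -2.13) = 150.30° clockwise from north.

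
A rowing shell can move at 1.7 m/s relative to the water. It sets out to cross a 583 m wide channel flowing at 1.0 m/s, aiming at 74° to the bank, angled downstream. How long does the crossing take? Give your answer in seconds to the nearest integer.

The component of the rowing shell's velocity perpendicular to the bank is 1.7 × sin 74° = 1.634 m/s.
The flow acts along the bank and has no component across it.
Time = 583 / 1.634 = 356.762 s.

357 s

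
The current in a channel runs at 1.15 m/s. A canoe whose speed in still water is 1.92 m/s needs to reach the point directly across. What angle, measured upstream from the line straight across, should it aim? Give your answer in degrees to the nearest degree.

37°

To cancel the current, the upstream component of the canoe's velocity must equal the flow: 1.92 sin θ = 1.15.
sin θ = 1.15 / 1.92 = 0.5990.
θ = arcsin(0.5990) = 36.795°.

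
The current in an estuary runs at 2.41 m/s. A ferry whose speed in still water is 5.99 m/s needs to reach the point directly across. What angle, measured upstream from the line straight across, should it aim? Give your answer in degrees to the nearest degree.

24°

To cancel the current, the upstream component of the ferry's velocity must equal the flow: 5.99 sin θ = 2.41.
sin θ = 2.41 / 5.99 = 0.4023.
θ = arcsin(0.4023) = 23.724°.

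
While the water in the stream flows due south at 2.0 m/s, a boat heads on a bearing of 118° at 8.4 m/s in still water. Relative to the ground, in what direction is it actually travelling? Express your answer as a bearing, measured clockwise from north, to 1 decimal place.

Taking east as x and north as y: velocity relative to the water = (7.417, -3.944) m/s; the water relative to ground = (0.000, -2.000) m/s.
Velocity relative to ground = (7.417, -3.944) + (0.000, -2.000) = (7.417, -5.944) m/s.
Bearing = atan2(7.42, -5.94) = 128.71° clockwise from north.

128.7°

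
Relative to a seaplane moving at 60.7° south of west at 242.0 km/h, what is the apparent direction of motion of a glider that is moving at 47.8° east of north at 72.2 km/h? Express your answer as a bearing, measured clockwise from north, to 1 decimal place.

033.5°

Taking east as x and north as y: glider velocity = (53.486, 48.498) km/h; seaplane velocity = (-118.431, -211.041) km/h.
Velocity of glider relative to seaplane = (53.486, 48.498) − (-118.431, -211.041) = (171.917, 259.539) km/h.
Bearing = atan2(171.92, 259.54) = 33.52° clockwise from north.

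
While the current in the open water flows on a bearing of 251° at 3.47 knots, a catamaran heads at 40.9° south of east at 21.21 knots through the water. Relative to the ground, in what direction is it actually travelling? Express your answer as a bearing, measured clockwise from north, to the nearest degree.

140°

Taking east as x and north as y: velocity relative to the water = (16.032, -13.887) knots; the water relative to ground = (-3.281, -1.130) knots.
Velocity relative to ground = (16.032, -13.887) + (-3.281, -1.130) = (12.751, -15.017) knots.
Bearing = atan2(12.75, -15.02) = 139.67° clockwise from north.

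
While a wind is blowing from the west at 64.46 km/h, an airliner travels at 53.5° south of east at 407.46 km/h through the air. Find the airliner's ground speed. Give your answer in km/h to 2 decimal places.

Taking east as x and north as y: velocity relative to the air = (242.366, -327.540) km/h; the air relative to ground = (64.460, 0.000) km/h.
Velocity relative to ground = (242.366, -327.540) + (64.460, 0.000) = (306.826, -327.540) km/h.
Speed = |(306.826, -327.540)| = 448.804 km/h.

448.80 km/h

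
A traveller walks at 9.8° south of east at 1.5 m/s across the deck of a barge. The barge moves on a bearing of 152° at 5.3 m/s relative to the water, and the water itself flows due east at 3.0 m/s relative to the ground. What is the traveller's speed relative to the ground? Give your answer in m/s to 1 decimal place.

In east/north components (m/s): traveller relative to barge = (1.478, -0.255); barge relative to water = (2.488, -4.680); water relative to ground = (3.000, 0.000).
Sum = (6.966, -4.935) m/s.
Speed = |(6.966, -4.935)| = 8.537 m/s.

8.5 m/s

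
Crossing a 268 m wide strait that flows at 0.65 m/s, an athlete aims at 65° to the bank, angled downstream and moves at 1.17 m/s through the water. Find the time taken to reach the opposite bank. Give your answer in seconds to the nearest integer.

253 s

The component of the athlete's velocity perpendicular to the bank is 1.17 × sin 65° = 1.060 m/s.
Only the cross-stream component determines the crossing time; the current contributes nothing perpendicular to the bank.
Time = 268 / 1.060 = 252.740 s.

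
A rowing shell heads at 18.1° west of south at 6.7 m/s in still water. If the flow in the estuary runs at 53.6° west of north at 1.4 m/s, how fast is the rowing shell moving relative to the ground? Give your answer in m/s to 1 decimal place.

Taking east as x and north as y: velocity relative to the water = (-2.082, -6.368) m/s; the water relative to ground = (-1.127, 0.831) m/s.
Velocity relative to ground = (-2.082, -6.368) + (-1.127, 0.831) = (-3.208, -5.538) m/s.
Speed = |(-3.208, -5.538)| = 6.400 m/s.

6.4 m/s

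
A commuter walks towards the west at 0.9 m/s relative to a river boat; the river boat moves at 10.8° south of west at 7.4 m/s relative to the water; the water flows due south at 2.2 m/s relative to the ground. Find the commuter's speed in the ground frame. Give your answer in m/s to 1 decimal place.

In east/north components (m/s): commuter relative to river boat = (-0.900, 0.000); river boat relative to water = (-7.269, -1.387); water relative to ground = (0.000, -2.200).
Sum = (-8.169, -3.587) m/s.
Speed = |(-8.169, -3.587)| = 8.922 m/s.

8.9 m/s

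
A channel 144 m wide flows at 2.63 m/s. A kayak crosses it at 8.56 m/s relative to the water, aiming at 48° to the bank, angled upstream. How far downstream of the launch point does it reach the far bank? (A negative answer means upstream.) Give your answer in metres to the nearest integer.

Perpendicular speed = 6.361 m/s; crossing time = 144 / 6.361 = 22.637 s.
Net downstream speed = -3.098 m/s.
Drift = -3.098 × 22.637 = -70.123 m (upstream).

-70 m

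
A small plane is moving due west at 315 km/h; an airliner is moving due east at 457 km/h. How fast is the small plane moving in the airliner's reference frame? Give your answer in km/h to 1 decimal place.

772.0 km/h

Taking east as x and north as y: small plane velocity = (-315.000, 0.000) km/h; airliner velocity = (457.000, 0.000) km/h.
Velocity of small plane relative to airliner = (-315.000, 0.000) − (457.000, 0.000) = (-772.000, 0.000) km/h.
Magnitude = |(-772.000, 0.000)| = 772.000 km/h.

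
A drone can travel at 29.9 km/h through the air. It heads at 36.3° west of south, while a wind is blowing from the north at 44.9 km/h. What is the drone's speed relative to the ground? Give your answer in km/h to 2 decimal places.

71.23 km/h

Taking east as x and north as y: velocity relative to the air = (-17.701, -24.097) km/h; the air relative to ground = (0.000, -44.900) km/h.
Velocity relative to ground = (-17.701, -24.097) + (0.000, -44.900) = (-17.701, -68.997) km/h.
Speed = |(-17.701, -68.997)| = 71.232 km/h.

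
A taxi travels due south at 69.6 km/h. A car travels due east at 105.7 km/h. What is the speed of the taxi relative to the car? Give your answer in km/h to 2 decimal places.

Taking east as x and north as y: taxi velocity = (0.000, -69.600) km/h; car velocity = (105.700, 0.000) km/h.
Velocity of taxi relative to car = (0.000, -69.600) − (105.700, 0.000) = (-105.700, -69.600) km/h.
Magnitude = |(-105.700, -69.600)| = 126.557 km/h.

126.56 km/h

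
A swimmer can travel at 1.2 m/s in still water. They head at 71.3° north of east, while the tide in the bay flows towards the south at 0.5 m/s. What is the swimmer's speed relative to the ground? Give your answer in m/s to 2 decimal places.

0.74 m/s

Taking east as x and north as y: velocity relative to the water = (0.385, 1.137) m/s; the water relative to ground = (0.000, -0.500) m/s.
Velocity relative to ground = (0.385, 1.137) + (0.000, -0.500) = (0.385, 0.637) m/s.
Speed = |(0.385, 0.637)| = 0.744 m/s.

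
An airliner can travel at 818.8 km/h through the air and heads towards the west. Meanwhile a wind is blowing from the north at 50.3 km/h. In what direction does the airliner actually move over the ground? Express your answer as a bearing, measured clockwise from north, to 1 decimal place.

Taking east as x and north as y: velocity relative to the air = (-818.800, 0.000) km/h; the air relative to ground = (0.000, -50.300) km/h.
Velocity relative to ground = (-818.800, 0.000) + (0.000, -50.300) = (-818.800, -50.300) km/h.
Bearing = atan2(-818.80, -50.30) = 266.48° clockwise from north.

266.5°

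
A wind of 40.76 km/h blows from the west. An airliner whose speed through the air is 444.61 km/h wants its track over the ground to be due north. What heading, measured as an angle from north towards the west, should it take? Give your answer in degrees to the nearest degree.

5°

The wind pushes perpendicular to the desired track; the heading must have a component into the wind equal to 40.76 km/h: 444.61 sin θ = 40.76.
sin θ = 0.0917, so θ = 5.260°.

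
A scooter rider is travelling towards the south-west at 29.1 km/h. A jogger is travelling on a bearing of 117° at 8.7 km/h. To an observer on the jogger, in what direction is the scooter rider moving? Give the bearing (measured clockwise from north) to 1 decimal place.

Taking east as x and north as y: scooter rider velocity = (-20.577, -20.577) km/h; jogger velocity = (7.752, -3.950) km/h.
Velocity of scooter rider relative to jogger = (-20.577, -20.577) − (7.752, -3.950) = (-28.329, -16.627) km/h.
Bearing = atan2(-28.33, -16.63) = 239.59° clockwise from north.

239.6°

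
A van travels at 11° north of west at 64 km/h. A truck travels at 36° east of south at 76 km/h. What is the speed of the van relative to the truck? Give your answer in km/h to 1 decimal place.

Taking east as x and north as y: van velocity = (-62.824, 12.212) km/h; truck velocity = (44.672, -61.485) km/h.
Velocity of van relative to truck = (-62.824, 12.212) − (44.672, -61.485) = (-107.496, 73.697) km/h.
Magnitude = |(-107.496, 73.697)| = 130.333 km/h.

130.3 km/h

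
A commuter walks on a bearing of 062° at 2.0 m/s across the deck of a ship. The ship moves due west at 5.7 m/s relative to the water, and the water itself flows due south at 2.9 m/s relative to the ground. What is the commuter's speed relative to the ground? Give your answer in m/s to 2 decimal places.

In east/north components (m/s): commuter relative to ship = (1.766, 0.939); ship relative to water = (-5.700, 0.000); water relative to ground = (0.000, -2.900).
Sum = (-3.934, -1.961) m/s.
Speed = |(-3.934, -1.961)| = 4.396 m/s.

4.40 m/s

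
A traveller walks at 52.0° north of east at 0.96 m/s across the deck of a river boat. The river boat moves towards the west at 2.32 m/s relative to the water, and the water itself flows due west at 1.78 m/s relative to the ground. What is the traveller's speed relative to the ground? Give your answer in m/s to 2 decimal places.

3.59 m/s

In east/north components (m/s): traveller relative to river boat = (0.591, 0.756); river boat relative to water = (-2.320, 0.000); water relative to ground = (-1.780, 0.000).
Sum = (-3.509, 0.756) m/s.
Speed = |(-3.509, 0.756)| = 3.590 m/s.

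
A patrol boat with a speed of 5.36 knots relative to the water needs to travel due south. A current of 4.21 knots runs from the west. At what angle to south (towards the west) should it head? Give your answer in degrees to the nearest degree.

52°

The current pushes perpendicular to the desired track; the heading must have a component into the current equal to 4.21 knots: 5.36 sin θ = 4.21.
sin θ = 0.7854, so θ = 51.762°.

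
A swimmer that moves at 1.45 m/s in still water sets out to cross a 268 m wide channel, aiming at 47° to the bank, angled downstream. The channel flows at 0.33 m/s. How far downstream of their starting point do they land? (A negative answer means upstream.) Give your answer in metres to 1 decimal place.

333.3 m

Perpendicular speed = 1.060 m/s; crossing time = 268 / 1.060 = 252.720 s.
Net downstream speed = 1.319 m/s.
Drift = 1.319 × 252.720 = 333.312 m (downstream).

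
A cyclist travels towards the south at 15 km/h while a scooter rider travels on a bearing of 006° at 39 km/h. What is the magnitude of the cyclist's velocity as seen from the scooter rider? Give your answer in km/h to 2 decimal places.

Taking east as x and north as y: cyclist velocity = (0.000, -15.000) km/h; scooter rider velocity = (4.077, 38.786) km/h.
Velocity of cyclist relative to scooter rider = (0.000, -15.000) − (4.077, 38.786) = (-4.077, -53.786) km/h.
Magnitude = |(-4.077, -53.786)| = 53.941 km/h.

53.94 km/h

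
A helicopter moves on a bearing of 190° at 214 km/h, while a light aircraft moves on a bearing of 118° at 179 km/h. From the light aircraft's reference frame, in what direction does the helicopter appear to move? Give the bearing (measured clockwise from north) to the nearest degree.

Taking east as x and north as y: helicopter velocity = (-37.161, -210.749) km/h; light aircraft velocity = (158.048, -84.035) km/h.
Velocity of helicopter relative to light aircraft = (-37.161, -210.749) − (158.048, -84.035) = (-195.208, -126.713) km/h.
Bearing = atan2(-195.21, -126.71) = 237.01° clockwise from north.

237°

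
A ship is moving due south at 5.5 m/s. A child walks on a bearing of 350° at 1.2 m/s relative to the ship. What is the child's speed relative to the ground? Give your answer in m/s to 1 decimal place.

Taking east as x and north as y: ship velocity = (0.000, -5.500) m/s; child velocity relative to ship = (-0.208, 1.182) m/s.
Velocity relative to ground = (0.000, -5.500) + (-0.208, 1.182) = (-0.208, -4.318) m/s.
Speed = |(-0.208, -4.318)| = 4.323 m/s.

4.3 m/s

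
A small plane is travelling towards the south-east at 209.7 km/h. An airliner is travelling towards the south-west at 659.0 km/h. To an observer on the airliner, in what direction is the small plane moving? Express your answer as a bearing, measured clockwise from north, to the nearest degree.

Taking east as x and north as y: small plane velocity = (148.280, -148.280) km/h; airliner velocity = (-465.983, -465.983) km/h.
Velocity of small plane relative to airliner = (148.280, -148.280) − (-465.983, -465.983) = (614.264, 317.703) km/h.
Bearing = atan2(614.26, 317.70) = 62.65° clockwise from north.

063°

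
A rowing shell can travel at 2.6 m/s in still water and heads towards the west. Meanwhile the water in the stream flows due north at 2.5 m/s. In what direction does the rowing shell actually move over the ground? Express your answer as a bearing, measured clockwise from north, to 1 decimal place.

Taking east as x and north as y: velocity relative to the water = (-2.600, 0.000) m/s; the water relative to ground = (0.000, 2.500) m/s.
Velocity relative to ground = (-2.600, 0.000) + (0.000, 2.500) = (-2.600, 2.500) m/s.
Bearing = atan2(-2.60, 2.50) = 313.88° clockwise from north.

313.9°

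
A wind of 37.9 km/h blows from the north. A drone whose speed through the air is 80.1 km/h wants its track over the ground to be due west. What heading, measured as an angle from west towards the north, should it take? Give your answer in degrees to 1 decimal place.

28.2°

The wind pushes perpendicular to the desired track; the heading must have a component into the wind equal to 37.9 km/h: 80.1 sin θ = 37.9.
sin θ = 0.4732, so θ = 28.240°.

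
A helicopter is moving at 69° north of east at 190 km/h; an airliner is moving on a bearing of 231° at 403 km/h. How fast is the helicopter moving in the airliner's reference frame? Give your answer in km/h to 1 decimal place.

575.4 km/h

Taking east as x and north as y: helicopter velocity = (68.090, 177.380) km/h; airliner velocity = (-313.190, -253.616) km/h.
Velocity of helicopter relative to airliner = (68.090, 177.380) − (-313.190, -253.616) = (381.280, 430.996) km/h.
Magnitude = |(381.280, 430.996)| = 575.441 km/h.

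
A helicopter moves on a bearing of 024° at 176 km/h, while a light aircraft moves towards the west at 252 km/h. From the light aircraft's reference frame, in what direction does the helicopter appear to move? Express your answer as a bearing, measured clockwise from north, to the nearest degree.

064°

Taking east as x and north as y: helicopter velocity = (71.586, 160.784) km/h; light aircraft velocity = (-252.000, 0.000) km/h.
Velocity of helicopter relative to light aircraft = (71.586, 160.784) − (-252.000, 0.000) = (323.586, 160.784) km/h.
Bearing = atan2(323.59, 160.78) = 63.58° clockwise from north.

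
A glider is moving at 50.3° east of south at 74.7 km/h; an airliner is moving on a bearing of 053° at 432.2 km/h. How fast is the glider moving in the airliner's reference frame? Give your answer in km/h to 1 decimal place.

421.3 km/h

Taking east as x and north as y: glider velocity = (57.474, -47.716) km/h; airliner velocity = (345.170, 260.104) km/h.
Velocity of glider relative to airliner = (57.474, -47.716) − (345.170, 260.104) = (-287.696, -307.820) km/h.
Magnitude = |(-287.696, -307.820)| = 421.334 km/h.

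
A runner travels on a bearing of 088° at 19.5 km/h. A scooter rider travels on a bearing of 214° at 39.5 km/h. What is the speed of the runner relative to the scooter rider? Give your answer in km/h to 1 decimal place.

Taking east as x and north as y: runner velocity = (19.488, 0.681) km/h; scooter rider velocity = (-22.088, -32.747) km/h.
Velocity of runner relative to scooter rider = (19.488, 0.681) − (-22.088, -32.747) = (41.576, 33.428) km/h.
Magnitude = |(41.576, 33.428)| = 53.348 km/h.

53.3 km/h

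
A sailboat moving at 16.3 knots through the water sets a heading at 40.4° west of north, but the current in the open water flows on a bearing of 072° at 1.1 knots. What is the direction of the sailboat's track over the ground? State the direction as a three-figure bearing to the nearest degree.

323°

Taking east as x and north as y: velocity relative to the water = (-10.564, 12.413) knots; the water relative to ground = (1.046, 0.340) knots.
Velocity relative to ground = (-10.564, 12.413) + (1.046, 0.340) = (-9.518, 12.753) knots.
Bearing = atan2(-9.52, 12.75) = 323.26° clockwise from north.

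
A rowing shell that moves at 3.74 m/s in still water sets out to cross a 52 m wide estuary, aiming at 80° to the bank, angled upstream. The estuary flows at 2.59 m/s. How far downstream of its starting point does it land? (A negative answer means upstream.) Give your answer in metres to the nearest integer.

Perpendicular speed = 3.683 m/s; crossing time = 52 / 3.683 = 14.118 s.
Net downstream speed = 1.941 m/s.
Drift = 1.941 × 14.118 = 27.397 m (downstream).

27 m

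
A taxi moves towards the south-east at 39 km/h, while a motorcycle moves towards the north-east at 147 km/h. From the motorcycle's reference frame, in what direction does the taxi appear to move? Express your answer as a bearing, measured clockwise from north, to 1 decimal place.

Taking east as x and north as y: taxi velocity = (27.577, -27.577) km/h; motorcycle velocity = (103.945, 103.945) km/h.
Velocity of taxi relative to motorcycle = (27.577, -27.577) − (103.945, 103.945) = (-76.368, -131.522) km/h.
Bearing = atan2(-76.37, -131.52) = 210.14° clockwise from north.

210.1°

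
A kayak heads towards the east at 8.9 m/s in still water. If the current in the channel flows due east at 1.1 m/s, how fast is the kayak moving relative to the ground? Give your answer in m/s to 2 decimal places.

10.00 m/s

Taking east as x and north as y: velocity relative to the water = (8.900, 0.000) m/s; the water relative to ground = (1.100, 0.000) m/s.
Velocity relative to ground = (8.900, 0.000) + (1.100, 0.000) = (10.000, 0.000) m/s.
Speed = |(10.000, 0.000)| = 10.000 m/s.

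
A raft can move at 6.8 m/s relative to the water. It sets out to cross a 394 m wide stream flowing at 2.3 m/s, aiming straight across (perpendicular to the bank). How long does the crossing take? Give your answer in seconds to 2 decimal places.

57.94 s

The component of the raft's velocity perpendicular to the bank is 6.8 m/s.
The current is parallel to the bank, so it does not affect the crossing time.
Time = 394 / 6.800 = 57.941 s.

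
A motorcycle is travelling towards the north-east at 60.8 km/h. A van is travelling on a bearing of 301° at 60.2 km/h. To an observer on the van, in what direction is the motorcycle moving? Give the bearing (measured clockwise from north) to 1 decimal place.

Taking east as x and north as y: motorcycle velocity = (42.992, 42.992) km/h; van velocity = (-51.601, 31.005) km/h.
Velocity of motorcycle relative to van = (42.992, 42.992) − (-51.601, 31.005) = (94.594, 11.987) km/h.
Bearing = atan2(94.59, 11.99) = 82.78° clockwise from north.

082.8°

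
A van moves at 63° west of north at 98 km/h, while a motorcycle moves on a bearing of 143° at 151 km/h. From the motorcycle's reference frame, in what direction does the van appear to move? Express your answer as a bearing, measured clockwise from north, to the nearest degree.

Taking east as x and north as y: van velocity = (-87.319, 44.491) km/h; motorcycle velocity = (90.874, -120.594) km/h.
Velocity of van relative to motorcycle = (-87.319, 44.491) − (90.874, -120.594) = (-178.193, 165.085) km/h.
Bearing = atan2(-178.19, 165.09) = 312.81° clockwise from north.

313°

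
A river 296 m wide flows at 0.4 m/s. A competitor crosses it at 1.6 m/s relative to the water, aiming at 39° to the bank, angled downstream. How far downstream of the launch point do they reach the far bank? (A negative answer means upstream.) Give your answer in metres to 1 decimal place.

Perpendicular speed = 1.007 m/s; crossing time = 296 / 1.007 = 293.968 s.
Net downstream speed = 1.643 m/s.
Drift = 1.643 × 293.968 = 483.117 m (downstream).

483.1 m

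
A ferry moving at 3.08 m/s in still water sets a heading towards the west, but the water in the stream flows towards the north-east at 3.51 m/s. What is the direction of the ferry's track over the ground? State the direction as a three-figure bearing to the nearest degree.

346°

Taking east as x and north as y: velocity relative to the water = (-3.080, 0.000) m/s; the water relative to ground = (2.482, 2.482) m/s.
Velocity relative to ground = (-3.080, 0.000) + (2.482, 2.482) = (-0.598, 2.482) m/s.
Bearing = atan2(-0.60, 2.48) = 346.45° clockwise from north.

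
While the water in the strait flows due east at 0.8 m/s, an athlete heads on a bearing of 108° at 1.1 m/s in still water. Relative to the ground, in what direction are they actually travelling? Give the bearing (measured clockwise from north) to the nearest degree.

Taking east as x and north as y: velocity relative to the water = (1.046, -0.340) m/s; the water relative to ground = (0.800, 0.000) m/s.
Velocity relative to ground = (1.046, -0.340) + (0.800, 0.000) = (1.846, -0.340) m/s.
Bearing = atan2(1.85, -0.34) = 100.43° clockwise from north.

100°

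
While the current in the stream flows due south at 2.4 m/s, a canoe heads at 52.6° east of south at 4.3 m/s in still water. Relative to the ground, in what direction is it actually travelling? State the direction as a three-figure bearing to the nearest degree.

Taking east as x and north as y: velocity relative to the water = (3.416, -2.612) m/s; the water relative to ground = (0.000, -2.400) m/s.
Velocity relative to ground = (3.416, -2.612) + (0.000, -2.400) = (3.416, -5.012) m/s.
Bearing = atan2(3.42, -5.01) = 145.72° clockwise from north.

146°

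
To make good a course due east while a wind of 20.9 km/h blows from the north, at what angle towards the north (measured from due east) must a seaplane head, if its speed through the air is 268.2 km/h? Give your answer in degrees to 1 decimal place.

The wind pushes perpendicular to the desired track; the heading must have a component into the wind equal to 20.9 km/h: 268.2 sin θ = 20.9.
sin θ = 0.0779, so θ = 4.469°.

4.5°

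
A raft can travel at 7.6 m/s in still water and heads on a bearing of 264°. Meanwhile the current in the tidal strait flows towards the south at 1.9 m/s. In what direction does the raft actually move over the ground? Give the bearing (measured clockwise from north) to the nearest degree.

250°

Taking east as x and north as y: velocity relative to the water = (-7.558, -0.794) m/s; the water relative to ground = (0.000, -1.900) m/s.
Velocity relative to ground = (-7.558, -0.794) + (0.000, -1.900) = (-7.558, -2.694) m/s.
Bearing = atan2(-7.56, -2.69) = 250.38° clockwise from north.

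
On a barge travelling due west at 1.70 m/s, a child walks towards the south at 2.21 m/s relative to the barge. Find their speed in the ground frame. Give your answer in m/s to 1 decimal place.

Taking east as x and north as y: barge velocity = (-1.700, 0.000) m/s; child velocity relative to barge = (0.000, -2.210) m/s.
Velocity relative to ground = (-1.700, 0.000) + (0.000, -2.210) = (-1.700, -2.210) m/s.
Speed = |(-1.700, -2.210)| = 2.788 m/s.

2.8 m/s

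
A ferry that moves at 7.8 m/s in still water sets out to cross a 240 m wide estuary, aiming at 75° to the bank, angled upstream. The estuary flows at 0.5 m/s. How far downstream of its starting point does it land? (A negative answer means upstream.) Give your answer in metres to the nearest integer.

Perpendicular speed = 7.534 m/s; crossing time = 240 / 7.534 = 31.855 s.
Net downstream speed = -1.519 m/s.
Drift = -1.519 × 31.855 = -48.380 m (upstream).

-48 m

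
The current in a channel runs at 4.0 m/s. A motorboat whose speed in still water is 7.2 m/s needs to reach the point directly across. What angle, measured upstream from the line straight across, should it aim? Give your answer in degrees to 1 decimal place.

33.7°

To cancel the current, the upstream component of the motorboat's velocity must equal the flow: 7.2 sin θ = 4.0.
sin θ = 4.0 / 7.2 = 0.5556.
θ = arcsin(0.5556) = 33.749°.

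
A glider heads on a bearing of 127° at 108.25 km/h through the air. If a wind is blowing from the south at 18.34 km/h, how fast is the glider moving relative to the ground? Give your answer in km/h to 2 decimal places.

Taking east as x and north as y: velocity relative to the air = (86.452, -65.146) km/h; the air relative to ground = (0.000, 18.340) km/h.
Velocity relative to ground = (86.452, -65.146) + (0.000, 18.340) = (86.452, -46.806) km/h.
Speed = |(86.452, -46.806)| = 98.310 km/h.

98.31 km/h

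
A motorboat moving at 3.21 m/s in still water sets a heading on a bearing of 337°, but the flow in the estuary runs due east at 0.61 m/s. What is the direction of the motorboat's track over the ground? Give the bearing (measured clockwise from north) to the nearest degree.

Taking east as x and north as y: velocity relative to the water = (-1.254, 2.955) m/s; the water relative to ground = (0.610, 0.000) m/s.
Velocity relative to ground = (-1.254, 2.955) + (0.610, 0.000) = (-0.644, 2.955) m/s.
Bearing = atan2(-0.64, 2.95) = 347.70° clockwise from north.

348°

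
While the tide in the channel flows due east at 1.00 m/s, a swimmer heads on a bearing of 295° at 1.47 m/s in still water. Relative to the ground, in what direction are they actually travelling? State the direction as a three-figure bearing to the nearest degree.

332°

Taking east as x and north as y: velocity relative to the water = (-1.332, 0.621) m/s; the water relative to ground = (1.000, 0.000) m/s.
Velocity relative to ground = (-1.332, 0.621) + (1.000, 0.000) = (-0.332, 0.621) m/s.
Bearing = atan2(-0.33, 0.62) = 331.86° clockwise from north.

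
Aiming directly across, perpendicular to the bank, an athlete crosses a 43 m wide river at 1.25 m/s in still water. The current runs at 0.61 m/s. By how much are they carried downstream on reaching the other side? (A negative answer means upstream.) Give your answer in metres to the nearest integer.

21 m

Perpendicular speed = 1.250 m/s; crossing time = 43 / 1.250 = 34.400 s.
Net downstream speed = 0.610 m/s.
Drift = 0.610 × 34.400 = 20.984 m (downstream).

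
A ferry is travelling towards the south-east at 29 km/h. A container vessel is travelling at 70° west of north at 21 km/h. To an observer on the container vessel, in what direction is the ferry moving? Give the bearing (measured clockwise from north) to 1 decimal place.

124.5°

Taking east as x and north as y: ferry velocity = (20.506, -20.506) km/h; container vessel velocity = (-19.734, 7.182) km/h.
Velocity of ferry relative to container vessel = (20.506, -20.506) − (-19.734, 7.182) = (40.240, -27.689) km/h.
Bearing = atan2(40.24, -27.69) = 124.53° clockwise from north.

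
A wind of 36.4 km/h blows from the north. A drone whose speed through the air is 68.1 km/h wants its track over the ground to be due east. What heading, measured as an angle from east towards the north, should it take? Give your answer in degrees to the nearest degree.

The wind pushes perpendicular to the desired track; the heading must have a component into the wind equal to 36.4 km/h: 68.1 sin θ = 36.4.
sin θ = 0.5345, so θ = 32.311°.

32°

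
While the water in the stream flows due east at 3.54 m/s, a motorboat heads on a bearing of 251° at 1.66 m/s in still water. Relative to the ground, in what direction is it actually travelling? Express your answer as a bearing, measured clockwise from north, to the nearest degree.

105°

Taking east as x and north as y: velocity relative to the water = (-1.570, -0.540) m/s; the water relative to ground = (3.540, 0.000) m/s.
Velocity relative to ground = (-1.570, -0.540) + (3.540, 0.000) = (1.970, -0.540) m/s.
Bearing = atan2(1.97, -0.54) = 105.34° clockwise from north.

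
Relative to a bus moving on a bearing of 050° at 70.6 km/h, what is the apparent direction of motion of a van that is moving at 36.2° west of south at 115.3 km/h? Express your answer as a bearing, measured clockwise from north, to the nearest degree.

Taking east as x and north as y: van velocity = (-68.097, -93.043) km/h; bus velocity = (54.083, 45.381) km/h.
Velocity of van relative to bus = (-68.097, -93.043) − (54.083, 45.381) = (-122.180, -138.423) km/h.
Bearing = atan2(-122.18, -138.42) = 221.43° clockwise from north.

221°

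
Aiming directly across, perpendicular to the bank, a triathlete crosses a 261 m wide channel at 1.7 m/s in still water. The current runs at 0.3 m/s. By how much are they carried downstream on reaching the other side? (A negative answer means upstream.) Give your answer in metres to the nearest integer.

46 m

Perpendicular speed = 1.700 m/s; crossing time = 261 / 1.700 = 153.529 s.
Net downstream speed = 0.300 m/s.
Drift = 0.300 × 153.529 = 46.059 m (downstream).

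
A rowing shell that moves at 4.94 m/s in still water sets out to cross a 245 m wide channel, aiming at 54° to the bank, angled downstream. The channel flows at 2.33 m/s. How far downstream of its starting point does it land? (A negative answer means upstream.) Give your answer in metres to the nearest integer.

321 m

Perpendicular speed = 3.997 m/s; crossing time = 245 / 3.997 = 61.303 s.
Net downstream speed = 5.234 m/s.
Drift = 5.234 × 61.303 = 320.839 m (downstream).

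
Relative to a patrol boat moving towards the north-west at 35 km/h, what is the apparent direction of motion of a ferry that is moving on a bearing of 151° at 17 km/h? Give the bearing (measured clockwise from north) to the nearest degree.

140°

Taking east as x and north as y: ferry velocity = (8.242, -14.869) km/h; patrol boat velocity = (-24.749, 24.749) km/h.
Velocity of ferry relative to patrol boat = (8.242, -14.869) − (-24.749, 24.749) = (32.991, -39.617) km/h.
Bearing = atan2(32.99, -39.62) = 140.21° clockwise from north.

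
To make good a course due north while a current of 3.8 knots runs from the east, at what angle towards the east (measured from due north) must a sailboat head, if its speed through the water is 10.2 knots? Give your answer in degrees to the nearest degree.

The current pushes perpendicular to the desired track; the heading must have a component into the current equal to 3.8 knots: 10.2 sin θ = 3.8.
sin θ = 0.3725, so θ = 21.873°.

22°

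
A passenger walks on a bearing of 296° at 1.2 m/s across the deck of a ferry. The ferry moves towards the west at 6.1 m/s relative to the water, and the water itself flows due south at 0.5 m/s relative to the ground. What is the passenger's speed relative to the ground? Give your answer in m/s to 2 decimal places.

In east/north components (m/s): passenger relative to ferry = (-1.079, 0.526); ferry relative to water = (-6.100, 0.000); water relative to ground = (0.000, -0.500).
Sum = (-7.179, 0.026) m/s.
Speed = |(-7.179, 0.026)| = 7.179 m/s.

7.18 m/s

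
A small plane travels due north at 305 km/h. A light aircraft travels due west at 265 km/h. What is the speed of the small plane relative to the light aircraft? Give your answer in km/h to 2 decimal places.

404.04 km/h

Taking east as x and north as y: small plane velocity = (0.000, 305.000) km/h; light aircraft velocity = (-265.000, 0.000) km/h.
Velocity of small plane relative to light aircraft = (0.000, 305.000) − (-265.000, 0.000) = (265.000, 305.000) km/h.
Magnitude = |(265.000, 305.000)| = 404.042 km/h.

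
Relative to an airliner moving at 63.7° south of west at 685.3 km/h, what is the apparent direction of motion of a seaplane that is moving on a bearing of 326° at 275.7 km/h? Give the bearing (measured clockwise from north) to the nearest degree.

010°

Taking east as x and north as y: seaplane velocity = (-154.169, 228.566) km/h; airliner velocity = (-303.637, -614.362) km/h.
Velocity of seaplane relative to airliner = (-154.169, 228.566) − (-303.637, -614.362) = (149.467, 842.928) km/h.
Bearing = atan2(149.47, 842.93) = 10.06° clockwise from north.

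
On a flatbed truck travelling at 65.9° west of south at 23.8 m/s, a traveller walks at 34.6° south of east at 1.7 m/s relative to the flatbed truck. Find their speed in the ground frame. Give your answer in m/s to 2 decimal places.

22.96 m/s

Taking east as x and north as y: flatbed truck velocity = (-21.725, -9.718) m/s; traveller velocity relative to flatbed truck = (1.399, -0.965) m/s.
Velocity relative to ground = (-21.725, -9.718) + (1.399, -0.965) = (-20.326, -10.684) m/s.
Speed = |(-20.326, -10.684)| = 22.963 m/s.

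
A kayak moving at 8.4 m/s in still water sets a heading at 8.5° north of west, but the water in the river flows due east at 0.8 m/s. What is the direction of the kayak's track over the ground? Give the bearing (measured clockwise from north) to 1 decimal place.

Taking east as x and north as y: velocity relative to the water = (-8.308, 1.242) m/s; the water relative to ground = (0.800, 0.000) m/s.
Velocity relative to ground = (-8.308, 1.242) + (0.800, 0.000) = (-7.508, 1.242) m/s.
Bearing = atan2(-7.51, 1.24) = 279.39° clockwise from north.

279.4°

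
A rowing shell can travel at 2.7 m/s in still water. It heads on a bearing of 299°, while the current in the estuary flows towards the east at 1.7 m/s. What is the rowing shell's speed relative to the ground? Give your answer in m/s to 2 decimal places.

Taking east as x and north as y: velocity relative to the water = (-2.361, 1.309) m/s; the water relative to ground = (1.700, 0.000) m/s.
Velocity relative to ground = (-2.361, 1.309) + (1.700, 0.000) = (-0.661, 1.309) m/s.
Speed = |(-0.661, 1.309)| = 1.467 m/s.

1.47 m/s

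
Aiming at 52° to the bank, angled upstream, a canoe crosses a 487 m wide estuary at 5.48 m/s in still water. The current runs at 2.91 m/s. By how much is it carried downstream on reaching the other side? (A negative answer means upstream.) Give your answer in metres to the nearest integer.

Perpendicular speed = 4.318 m/s; crossing time = 487 / 4.318 = 112.776 s.
Net downstream speed = -0.464 m/s.
Drift = -0.464 × 112.776 = -52.308 m (upstream).

-52 m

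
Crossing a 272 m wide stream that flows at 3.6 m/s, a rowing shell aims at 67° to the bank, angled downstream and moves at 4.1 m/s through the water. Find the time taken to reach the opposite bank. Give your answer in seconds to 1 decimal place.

The component of the rowing shell's velocity perpendicular to the bank is 4.1 × sin 67° = 3.774 m/s.
Only the cross-stream component determines the crossing time; the current contributes nothing perpendicular to the bank.
Time = 272 / 3.774 = 72.071 s.

72.1 s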